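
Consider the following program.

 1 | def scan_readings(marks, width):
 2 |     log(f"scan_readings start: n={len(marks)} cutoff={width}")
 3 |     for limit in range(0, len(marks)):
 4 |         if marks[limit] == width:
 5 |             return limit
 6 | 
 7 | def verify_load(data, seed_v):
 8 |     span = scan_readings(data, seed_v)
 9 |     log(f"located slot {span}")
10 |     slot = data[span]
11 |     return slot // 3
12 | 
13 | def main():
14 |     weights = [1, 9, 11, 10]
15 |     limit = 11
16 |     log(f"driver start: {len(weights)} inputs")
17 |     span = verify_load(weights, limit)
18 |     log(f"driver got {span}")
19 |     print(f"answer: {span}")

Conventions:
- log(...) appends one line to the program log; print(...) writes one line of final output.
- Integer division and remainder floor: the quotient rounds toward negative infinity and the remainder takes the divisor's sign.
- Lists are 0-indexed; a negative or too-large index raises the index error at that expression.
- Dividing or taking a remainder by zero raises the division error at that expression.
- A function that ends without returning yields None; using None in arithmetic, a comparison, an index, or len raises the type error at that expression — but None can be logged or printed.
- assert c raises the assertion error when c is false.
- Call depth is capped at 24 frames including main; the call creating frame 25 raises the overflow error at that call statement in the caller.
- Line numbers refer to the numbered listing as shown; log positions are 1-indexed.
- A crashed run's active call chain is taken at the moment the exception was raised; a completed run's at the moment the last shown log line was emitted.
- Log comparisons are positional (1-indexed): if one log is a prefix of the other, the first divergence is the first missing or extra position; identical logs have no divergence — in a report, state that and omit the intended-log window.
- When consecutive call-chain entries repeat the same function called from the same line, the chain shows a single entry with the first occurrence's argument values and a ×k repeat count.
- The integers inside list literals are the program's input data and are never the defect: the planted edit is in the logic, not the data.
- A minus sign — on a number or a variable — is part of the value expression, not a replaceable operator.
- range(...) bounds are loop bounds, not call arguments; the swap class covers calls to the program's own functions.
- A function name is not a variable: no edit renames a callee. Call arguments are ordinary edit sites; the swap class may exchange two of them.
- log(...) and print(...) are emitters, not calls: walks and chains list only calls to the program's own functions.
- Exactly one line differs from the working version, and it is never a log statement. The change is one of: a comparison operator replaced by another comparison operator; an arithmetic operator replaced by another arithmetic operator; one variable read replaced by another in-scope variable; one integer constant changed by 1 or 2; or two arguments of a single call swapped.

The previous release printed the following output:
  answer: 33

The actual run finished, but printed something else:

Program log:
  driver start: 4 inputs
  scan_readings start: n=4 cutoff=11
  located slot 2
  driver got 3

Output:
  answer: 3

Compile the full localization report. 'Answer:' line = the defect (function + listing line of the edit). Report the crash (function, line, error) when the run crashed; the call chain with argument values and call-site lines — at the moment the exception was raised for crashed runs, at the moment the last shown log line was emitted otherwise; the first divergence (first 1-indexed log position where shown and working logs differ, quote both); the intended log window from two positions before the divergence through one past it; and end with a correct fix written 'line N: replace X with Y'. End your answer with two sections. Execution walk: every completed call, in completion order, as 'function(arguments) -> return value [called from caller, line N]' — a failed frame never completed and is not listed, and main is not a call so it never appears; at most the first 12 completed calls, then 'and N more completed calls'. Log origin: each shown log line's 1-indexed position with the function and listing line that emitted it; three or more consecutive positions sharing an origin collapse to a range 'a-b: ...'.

Answer: the defect is in verify_load at line 11.
Key observation: At log position 4 the runs split — shown 'driver got 3', but the working version logs 'driver got 33'.
Call chain: main.
First divergence: position 4 — shown 'driver got 3', intended 'driver got 33'.
Intended log window:
  2: scan_readings start: n=4 cutoff=11
  3: located slot 2
  4: driver got 33
Execution walk:
  scan_readings([1, 9, 11, 10], 11) -> 2  [called from verify_load, line 8]
  verify_load([1, 9, 11, 10], 11) -> 3  [called from main, line 17]
Log origins:
  1 — main, line 16
  2 — scan_readings, line 2
  3 — verify_load, line 9
  4 — main, line 18
A correct fix: line 11: replace `//` with `*`.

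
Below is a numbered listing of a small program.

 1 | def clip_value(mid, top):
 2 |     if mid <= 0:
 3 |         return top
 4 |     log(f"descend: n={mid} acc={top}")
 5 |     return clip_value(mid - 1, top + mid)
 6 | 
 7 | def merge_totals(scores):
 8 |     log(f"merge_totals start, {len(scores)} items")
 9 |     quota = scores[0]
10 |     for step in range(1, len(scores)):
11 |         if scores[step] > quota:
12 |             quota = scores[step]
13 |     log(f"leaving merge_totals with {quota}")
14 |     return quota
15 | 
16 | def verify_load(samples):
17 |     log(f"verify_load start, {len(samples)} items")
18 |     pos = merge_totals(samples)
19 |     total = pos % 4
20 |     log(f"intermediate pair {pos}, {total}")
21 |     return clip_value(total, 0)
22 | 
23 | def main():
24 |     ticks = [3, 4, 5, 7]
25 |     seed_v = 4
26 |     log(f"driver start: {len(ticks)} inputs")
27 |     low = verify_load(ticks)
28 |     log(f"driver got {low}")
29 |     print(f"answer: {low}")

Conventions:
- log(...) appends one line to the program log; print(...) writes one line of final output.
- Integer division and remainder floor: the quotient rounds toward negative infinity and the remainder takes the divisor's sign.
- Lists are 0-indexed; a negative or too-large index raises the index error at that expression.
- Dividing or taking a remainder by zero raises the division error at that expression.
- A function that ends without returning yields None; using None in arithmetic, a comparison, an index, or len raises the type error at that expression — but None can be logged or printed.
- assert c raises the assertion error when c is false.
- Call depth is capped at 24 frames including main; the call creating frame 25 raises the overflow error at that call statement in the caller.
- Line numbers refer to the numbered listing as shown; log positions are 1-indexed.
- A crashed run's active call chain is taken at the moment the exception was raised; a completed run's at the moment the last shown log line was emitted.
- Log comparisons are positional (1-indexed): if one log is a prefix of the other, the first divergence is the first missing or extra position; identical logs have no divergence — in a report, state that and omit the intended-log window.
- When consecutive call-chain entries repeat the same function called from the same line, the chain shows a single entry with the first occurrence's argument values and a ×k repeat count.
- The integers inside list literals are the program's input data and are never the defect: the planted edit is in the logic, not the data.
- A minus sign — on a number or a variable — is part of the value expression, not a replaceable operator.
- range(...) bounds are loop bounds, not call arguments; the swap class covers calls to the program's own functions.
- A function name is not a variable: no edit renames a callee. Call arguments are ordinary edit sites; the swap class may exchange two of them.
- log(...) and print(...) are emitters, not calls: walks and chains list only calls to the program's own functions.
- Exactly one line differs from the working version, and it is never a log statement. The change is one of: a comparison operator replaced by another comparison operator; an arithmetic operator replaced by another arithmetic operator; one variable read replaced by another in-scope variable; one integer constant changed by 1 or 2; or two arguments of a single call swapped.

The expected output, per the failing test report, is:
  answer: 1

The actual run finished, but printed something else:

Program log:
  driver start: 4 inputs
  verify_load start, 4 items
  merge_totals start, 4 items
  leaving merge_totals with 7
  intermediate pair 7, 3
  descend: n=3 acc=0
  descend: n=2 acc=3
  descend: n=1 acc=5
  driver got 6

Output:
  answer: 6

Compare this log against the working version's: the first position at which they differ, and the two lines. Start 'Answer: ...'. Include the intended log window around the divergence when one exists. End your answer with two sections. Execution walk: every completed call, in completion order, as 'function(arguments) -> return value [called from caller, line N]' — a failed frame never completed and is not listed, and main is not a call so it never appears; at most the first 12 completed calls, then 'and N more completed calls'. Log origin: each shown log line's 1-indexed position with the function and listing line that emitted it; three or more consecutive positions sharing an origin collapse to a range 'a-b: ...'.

Answer: position 5; shown 'intermediate pair 7, 3' vs intended 'intermediate pair 7, 1'.
Intended log window:
  3: merge_totals start, 4 items
  4: leaving merge_totals with 7
  5: intermediate pair 7, 1
  6: descend: n=1 acc=0
Execution walk:
  merge_totals([3, 4, 5, 7]) -> 7  [called from verify_load, line 18]
  clip_value(0, 6) -> 6  [called from clip_value, line 5]
  clip_value(1, 5) -> 6  [called from clip_value, line 5]
  clip_value(2, 3) -> 6  [called from clip_value, line 5]
  clip_value(3, 0) -> 6  [called from verify_load, line 21]
  verify_load([3, 4, 5, 7]) -> 6  [called from main, line 27]
Origin of each log line:
  1: emitted by main (line 26)
  2: emitted by verify_load (line 17)
  3: emitted by merge_totals (line 8)
  4: emitted by merge_totals (line 13)
  5: emitted by verify_load (line 20)
  6-8: emitted by clip_value (line 4)
  9: emitted by main (line 28)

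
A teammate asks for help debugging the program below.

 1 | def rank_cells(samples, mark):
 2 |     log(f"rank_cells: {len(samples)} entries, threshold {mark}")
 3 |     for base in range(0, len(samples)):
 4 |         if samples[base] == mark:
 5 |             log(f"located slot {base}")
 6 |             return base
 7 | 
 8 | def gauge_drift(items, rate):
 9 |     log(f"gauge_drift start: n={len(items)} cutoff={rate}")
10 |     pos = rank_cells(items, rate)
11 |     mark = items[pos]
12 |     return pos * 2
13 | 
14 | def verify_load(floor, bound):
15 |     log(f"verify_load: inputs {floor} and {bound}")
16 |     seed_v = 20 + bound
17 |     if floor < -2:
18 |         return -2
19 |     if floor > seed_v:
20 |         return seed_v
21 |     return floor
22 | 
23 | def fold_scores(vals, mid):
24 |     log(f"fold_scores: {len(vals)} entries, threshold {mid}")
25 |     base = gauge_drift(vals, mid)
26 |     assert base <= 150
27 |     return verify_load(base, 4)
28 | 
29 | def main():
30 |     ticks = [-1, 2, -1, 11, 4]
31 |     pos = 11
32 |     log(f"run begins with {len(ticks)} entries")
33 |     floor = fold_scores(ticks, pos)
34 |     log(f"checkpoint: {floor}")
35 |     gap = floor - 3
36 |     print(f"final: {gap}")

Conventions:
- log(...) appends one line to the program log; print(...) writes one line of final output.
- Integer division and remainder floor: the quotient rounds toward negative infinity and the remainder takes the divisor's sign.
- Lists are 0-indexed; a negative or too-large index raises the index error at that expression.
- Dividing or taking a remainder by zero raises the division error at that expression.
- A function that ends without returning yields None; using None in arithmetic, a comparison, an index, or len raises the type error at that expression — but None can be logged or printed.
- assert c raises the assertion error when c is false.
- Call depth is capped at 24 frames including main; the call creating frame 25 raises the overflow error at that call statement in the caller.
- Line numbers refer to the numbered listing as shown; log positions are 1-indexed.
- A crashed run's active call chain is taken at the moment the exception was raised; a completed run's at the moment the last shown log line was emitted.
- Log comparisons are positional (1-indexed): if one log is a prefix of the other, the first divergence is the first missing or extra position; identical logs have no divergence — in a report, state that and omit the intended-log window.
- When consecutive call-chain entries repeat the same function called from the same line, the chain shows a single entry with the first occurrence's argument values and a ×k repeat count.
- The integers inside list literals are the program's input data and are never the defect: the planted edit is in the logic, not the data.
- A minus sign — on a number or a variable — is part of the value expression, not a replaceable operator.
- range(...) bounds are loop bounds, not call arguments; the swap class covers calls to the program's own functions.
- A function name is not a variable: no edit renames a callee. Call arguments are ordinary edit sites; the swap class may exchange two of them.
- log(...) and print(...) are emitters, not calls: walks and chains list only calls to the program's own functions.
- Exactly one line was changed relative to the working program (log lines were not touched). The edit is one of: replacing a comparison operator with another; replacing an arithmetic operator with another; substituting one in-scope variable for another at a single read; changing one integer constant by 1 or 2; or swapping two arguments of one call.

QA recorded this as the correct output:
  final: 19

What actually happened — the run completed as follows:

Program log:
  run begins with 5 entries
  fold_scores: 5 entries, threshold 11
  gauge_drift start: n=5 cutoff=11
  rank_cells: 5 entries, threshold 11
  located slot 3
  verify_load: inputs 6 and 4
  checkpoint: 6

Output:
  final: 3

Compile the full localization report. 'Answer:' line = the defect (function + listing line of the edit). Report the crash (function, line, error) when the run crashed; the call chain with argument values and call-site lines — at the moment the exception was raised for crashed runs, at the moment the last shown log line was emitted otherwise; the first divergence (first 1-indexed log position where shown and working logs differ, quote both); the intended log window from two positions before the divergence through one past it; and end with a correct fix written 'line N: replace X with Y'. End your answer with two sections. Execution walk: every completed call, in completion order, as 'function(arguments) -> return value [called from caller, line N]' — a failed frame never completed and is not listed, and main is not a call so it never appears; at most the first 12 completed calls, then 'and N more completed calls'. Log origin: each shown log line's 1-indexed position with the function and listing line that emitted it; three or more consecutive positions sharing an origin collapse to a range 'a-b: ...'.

Answer: the defect is in gauge_drift at line 12.
Key fact: The earliest visible damage is log position 6 — 'verify_load: inputs 6 and 4' rather than the intended 'verify_load: inputs 22 and 4'.
Call chain: main.
First divergence: position 6 — shown 'verify_load: inputs 6 and 4', intended 'verify_load: inputs 22 and 4'.
Intended log window:
  4: rank_cells: 5 entries, threshold 11
  5: located slot 3
  6: verify_load: inputs 22 and 4
  7: checkpoint: 22
Execution walk:
  rank_cells([-1, 2, -1, 11, 4], 11) -> 3  [called from gauge_drift, line 10]
  gauge_drift([-1, 2, -1, 11, 4], 11) -> 6  [called from fold_scores, line 25]
  verify_load(6, 4) -> 6  [called from fold_scores, line 27]
  fold_scores([-1, 2, -1, 11, 4], 11) -> 6  [called from main, line 33]
Origin of each log line:
  1: from main, line 32
  2: from fold_scores, line 24
  3: from gauge_drift, line 9
  4: from rank_cells, line 2
  5: from rank_cells, line 5
  6: from verify_load, line 15
  7: from main, line 34
A correct fix: line 12: replace `pos` with `mark`.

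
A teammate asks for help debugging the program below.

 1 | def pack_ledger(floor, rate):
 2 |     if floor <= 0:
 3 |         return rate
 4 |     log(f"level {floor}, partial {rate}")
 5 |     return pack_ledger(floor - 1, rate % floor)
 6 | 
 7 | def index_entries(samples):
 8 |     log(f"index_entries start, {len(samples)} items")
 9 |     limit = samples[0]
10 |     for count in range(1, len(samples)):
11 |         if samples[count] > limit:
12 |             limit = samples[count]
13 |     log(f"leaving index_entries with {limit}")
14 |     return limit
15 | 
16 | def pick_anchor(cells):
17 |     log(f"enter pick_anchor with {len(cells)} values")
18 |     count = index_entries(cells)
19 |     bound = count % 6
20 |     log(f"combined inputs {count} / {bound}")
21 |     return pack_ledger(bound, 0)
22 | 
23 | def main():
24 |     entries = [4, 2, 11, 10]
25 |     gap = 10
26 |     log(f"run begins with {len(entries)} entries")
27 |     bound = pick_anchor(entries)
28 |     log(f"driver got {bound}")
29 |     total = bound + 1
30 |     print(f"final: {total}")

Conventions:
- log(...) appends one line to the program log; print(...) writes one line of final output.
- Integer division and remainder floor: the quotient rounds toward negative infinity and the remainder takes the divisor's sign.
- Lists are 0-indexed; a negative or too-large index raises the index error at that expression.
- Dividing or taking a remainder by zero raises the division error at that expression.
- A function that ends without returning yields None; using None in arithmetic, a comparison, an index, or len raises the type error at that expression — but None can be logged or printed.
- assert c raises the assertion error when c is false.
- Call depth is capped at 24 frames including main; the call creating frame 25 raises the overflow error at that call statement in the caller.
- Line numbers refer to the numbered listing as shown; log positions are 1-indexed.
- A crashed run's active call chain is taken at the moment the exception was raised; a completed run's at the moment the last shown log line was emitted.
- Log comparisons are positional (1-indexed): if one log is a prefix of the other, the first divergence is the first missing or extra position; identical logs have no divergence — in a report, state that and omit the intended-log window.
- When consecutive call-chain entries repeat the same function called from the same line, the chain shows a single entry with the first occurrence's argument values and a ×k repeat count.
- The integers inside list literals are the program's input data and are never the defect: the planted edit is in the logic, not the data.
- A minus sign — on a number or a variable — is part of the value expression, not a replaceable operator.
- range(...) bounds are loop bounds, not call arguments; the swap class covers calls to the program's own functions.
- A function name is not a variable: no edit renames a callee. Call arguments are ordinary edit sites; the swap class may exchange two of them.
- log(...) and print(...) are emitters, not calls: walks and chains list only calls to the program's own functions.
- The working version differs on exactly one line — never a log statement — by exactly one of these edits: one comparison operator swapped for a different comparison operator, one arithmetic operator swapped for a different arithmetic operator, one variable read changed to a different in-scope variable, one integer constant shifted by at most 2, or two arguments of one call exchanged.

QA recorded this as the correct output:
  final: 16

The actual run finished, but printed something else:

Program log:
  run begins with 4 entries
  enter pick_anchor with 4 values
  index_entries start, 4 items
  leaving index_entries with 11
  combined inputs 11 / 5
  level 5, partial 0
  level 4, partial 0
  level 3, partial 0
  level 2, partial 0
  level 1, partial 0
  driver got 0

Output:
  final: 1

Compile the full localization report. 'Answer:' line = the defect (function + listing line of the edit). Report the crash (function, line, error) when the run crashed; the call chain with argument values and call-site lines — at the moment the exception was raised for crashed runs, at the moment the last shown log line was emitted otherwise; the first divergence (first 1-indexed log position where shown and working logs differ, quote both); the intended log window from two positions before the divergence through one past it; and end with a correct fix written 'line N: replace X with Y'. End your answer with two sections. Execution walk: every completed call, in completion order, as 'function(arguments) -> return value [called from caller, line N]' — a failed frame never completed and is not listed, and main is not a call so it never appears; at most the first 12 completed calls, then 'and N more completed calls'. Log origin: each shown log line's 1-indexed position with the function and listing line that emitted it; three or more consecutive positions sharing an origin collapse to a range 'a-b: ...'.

Answer: the defect is in pack_ledger at line 5.
The tell: Log line 7 is where behavior first shows: 'level 4, partial 0' appears instead of 'level 4, partial 5'.
Call chain: main.
First divergence: position 7 — shown 'level 4, partial 0', intended 'level 4, partial 5'.
Intended log window:
  5: combined inputs 11 / 5
  6: level 5, partial 0
  7: level 4, partial 5
  8: level 3, partial 9
Execution walk:
  index_entries([4, 2, 11, 10]) -> 11  [called from pick_anchor, line 18]
  pack_ledger(0, 0) -> 0  [called from pack_ledger, line 5]
  pack_ledger(1, 0) -> 0  [called from pack_ledger, line 5]
  pack_ledger(2, 0) -> 0  [called from pack_ledger, line 5]
  pack_ledger(3, 0) -> 0  [called from pack_ledger, line 5]
  pack_ledger(4, 0) -> 0  [called from pack_ledger, line 5]
  pack_ledger(5, 0) -> 0  [called from pick_anchor, line 21]
  pick_anchor([4, 2, 11, 10]) -> 0  [called from main, line 27]
Log line origins:
  1 — main, line 26
  2 — pick_anchor, line 17
  3 — index_entries, line 8
  4 — index_entries, line 13
  5 — pick_anchor, line 20
  6-10 — pack_ledger, line 4
  11 — main, line 28
A correct fix: line 5: replace `%` with `+`.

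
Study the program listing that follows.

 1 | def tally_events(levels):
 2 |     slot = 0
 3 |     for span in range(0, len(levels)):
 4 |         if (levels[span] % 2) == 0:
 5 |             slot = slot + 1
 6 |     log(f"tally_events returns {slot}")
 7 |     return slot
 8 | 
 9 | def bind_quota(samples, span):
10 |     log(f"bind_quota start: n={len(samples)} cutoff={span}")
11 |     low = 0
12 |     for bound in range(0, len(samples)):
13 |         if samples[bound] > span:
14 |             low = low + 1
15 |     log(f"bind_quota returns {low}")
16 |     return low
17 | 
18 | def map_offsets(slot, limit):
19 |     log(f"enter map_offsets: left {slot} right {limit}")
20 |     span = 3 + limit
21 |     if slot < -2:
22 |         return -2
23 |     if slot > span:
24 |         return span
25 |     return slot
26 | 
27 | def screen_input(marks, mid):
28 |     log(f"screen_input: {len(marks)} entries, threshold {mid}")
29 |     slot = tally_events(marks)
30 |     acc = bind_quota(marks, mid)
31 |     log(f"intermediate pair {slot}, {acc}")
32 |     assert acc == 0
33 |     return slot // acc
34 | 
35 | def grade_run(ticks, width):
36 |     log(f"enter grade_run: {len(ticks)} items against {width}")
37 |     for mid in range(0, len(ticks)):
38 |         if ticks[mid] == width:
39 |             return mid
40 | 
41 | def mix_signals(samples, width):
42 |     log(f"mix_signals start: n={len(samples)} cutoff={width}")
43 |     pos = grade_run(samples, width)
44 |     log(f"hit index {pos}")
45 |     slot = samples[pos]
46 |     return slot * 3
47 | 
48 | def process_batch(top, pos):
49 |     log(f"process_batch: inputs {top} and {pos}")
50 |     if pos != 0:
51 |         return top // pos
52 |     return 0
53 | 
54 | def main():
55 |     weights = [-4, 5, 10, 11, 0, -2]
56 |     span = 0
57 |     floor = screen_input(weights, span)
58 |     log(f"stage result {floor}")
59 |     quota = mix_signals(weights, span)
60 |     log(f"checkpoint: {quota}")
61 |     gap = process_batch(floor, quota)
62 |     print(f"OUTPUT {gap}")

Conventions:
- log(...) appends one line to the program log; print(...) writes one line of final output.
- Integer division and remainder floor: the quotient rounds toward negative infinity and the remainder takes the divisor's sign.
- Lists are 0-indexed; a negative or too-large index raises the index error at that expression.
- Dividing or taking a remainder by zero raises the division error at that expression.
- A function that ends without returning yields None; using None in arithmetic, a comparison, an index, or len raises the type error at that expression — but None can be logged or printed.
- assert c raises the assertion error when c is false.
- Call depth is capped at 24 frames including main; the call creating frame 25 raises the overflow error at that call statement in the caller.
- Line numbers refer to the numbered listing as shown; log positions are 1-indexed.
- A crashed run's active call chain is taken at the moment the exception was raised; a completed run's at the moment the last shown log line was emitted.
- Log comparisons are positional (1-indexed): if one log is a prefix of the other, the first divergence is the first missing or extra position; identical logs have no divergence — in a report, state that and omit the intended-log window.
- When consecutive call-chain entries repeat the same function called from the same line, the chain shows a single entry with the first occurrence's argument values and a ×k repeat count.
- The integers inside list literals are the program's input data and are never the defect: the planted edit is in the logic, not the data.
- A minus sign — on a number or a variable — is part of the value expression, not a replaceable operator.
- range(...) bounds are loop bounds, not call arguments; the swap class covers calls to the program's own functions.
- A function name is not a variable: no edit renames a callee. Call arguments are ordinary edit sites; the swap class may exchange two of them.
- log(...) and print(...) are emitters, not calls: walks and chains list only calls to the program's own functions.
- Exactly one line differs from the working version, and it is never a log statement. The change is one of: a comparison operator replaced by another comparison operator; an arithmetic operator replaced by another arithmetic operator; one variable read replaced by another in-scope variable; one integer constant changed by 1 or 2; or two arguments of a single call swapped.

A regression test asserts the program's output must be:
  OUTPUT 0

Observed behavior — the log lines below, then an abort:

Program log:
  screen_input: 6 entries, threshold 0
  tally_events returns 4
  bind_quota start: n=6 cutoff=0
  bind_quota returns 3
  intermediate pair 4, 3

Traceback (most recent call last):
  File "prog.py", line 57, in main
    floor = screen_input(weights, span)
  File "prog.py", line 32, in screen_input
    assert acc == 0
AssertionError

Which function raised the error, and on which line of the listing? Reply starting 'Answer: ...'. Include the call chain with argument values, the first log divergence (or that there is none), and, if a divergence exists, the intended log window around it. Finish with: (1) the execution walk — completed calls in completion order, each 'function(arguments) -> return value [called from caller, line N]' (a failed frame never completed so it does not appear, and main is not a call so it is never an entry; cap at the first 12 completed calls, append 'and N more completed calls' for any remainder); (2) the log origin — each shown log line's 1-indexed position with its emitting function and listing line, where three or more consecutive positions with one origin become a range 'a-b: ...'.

Answer: the error was raised in screen_input, line 32.
Key observation: The shown log is a 5-line prefix of the intended one, whose next entry is 'stage result 1'.
Call chain: main -> screen_input([-4, 5, 10, 11, 0, -2], 0) (called at line 57).
First divergence: position 6 — after 5 matching lines the faulty run goes silent; intended next line 'stage result 1'.
Intended log window:
  4: bind_quota returns 3
  5: intermediate pair 4, 3
  6: stage result 1
  7: mix_signals start: n=6 cutoff=0
Execution walk:
  tally_events([-4, 5, 10, 11, 0, -2]) -> 4  [called from screen_input, line 29]
  bind_quota([-4, 5, 10, 11, 0, -2], 0) -> 3  [called from screen_input, line 30]
Log origins:
  1: logged in screen_input at line 28
  2: logged in tally_events at line 6
  3: logged in bind_quota at line 10
  4: logged in bind_quota at line 15
  5: logged in screen_input at line 31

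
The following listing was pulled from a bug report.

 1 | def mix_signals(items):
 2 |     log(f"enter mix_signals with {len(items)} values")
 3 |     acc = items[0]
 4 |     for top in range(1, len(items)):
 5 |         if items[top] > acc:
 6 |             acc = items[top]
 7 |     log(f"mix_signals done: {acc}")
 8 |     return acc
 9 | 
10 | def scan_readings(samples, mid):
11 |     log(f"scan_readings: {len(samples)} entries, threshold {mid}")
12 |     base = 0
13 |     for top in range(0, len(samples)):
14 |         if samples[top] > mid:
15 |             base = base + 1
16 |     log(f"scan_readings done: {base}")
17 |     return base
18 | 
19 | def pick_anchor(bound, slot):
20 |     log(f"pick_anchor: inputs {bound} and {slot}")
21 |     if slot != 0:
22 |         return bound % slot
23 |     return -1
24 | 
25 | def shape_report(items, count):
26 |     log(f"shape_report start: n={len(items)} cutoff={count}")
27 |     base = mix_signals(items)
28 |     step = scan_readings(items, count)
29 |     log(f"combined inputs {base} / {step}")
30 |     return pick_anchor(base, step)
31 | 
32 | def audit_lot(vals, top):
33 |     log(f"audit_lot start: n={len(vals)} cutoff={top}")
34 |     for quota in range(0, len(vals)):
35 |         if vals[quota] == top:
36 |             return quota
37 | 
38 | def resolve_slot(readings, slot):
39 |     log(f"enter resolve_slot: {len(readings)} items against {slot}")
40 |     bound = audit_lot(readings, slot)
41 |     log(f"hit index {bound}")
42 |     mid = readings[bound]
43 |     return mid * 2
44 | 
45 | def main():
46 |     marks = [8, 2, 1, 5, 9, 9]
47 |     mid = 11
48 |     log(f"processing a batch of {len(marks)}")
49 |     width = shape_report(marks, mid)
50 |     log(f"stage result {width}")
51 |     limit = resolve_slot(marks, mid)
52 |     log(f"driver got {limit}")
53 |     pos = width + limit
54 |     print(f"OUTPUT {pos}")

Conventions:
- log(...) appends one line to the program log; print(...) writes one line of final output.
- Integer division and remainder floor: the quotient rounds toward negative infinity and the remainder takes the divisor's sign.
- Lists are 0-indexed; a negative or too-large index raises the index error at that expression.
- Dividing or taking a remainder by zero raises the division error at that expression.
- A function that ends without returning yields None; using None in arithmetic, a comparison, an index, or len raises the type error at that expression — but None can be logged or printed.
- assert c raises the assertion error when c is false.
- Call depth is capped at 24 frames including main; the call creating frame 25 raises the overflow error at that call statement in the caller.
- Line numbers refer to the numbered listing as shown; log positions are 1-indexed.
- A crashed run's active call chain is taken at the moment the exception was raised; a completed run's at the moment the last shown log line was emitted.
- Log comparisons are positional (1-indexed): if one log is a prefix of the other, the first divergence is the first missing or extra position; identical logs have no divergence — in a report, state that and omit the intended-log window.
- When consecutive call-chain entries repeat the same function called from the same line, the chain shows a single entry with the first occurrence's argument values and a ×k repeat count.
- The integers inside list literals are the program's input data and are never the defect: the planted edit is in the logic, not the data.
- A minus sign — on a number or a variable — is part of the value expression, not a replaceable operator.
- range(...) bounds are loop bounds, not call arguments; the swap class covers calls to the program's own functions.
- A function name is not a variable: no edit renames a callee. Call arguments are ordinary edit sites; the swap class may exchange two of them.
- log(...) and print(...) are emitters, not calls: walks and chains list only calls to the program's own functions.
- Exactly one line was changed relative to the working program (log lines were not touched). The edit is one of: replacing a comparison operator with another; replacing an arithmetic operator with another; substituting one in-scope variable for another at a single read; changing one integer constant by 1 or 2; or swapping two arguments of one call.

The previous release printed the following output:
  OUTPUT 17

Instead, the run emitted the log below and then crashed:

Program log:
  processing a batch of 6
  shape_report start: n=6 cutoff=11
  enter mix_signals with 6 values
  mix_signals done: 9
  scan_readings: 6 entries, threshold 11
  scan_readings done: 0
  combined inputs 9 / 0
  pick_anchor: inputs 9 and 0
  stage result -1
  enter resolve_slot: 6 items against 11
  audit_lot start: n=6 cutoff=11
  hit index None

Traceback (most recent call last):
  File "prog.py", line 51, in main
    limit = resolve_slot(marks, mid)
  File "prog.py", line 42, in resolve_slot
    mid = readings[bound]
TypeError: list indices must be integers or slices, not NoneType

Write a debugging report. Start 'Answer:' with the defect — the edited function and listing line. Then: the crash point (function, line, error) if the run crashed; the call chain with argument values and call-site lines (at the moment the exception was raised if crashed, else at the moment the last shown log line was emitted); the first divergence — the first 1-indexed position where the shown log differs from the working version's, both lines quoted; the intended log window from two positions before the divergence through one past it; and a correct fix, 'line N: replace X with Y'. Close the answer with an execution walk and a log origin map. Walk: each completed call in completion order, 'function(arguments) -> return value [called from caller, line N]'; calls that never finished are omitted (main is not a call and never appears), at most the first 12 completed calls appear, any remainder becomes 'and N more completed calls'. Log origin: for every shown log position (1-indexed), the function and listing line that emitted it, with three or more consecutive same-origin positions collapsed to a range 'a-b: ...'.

Answer: the defect is in main at line 47.
Key fact: At log position 2 the runs split — shown 'shape_report start: n=6 cutoff=11', but the working version logs 'shape_report start: n=6 cutoff=9'.
Crash: resolve_slot, line 42, TypeError.
Call chain: main -> resolve_slot([8, 2, 1, 5, 9, 9], 11) (called at line 51).
First divergence: position 2; shown 'shape_report start: n=6 cutoff=11' vs intended 'shape_report start: n=6 cutoff=9'.
Intended log window:
  1: processing a batch of 6
  2: shape_report start: n=6 cutoff=9
  3: enter mix_signals with 6 values
Execution walk:
  mix_signals([8, 2, 1, 5, 9, 9]) -> 9  [called from shape_report, line 27]
  scan_readings([8, 2, 1, 5, 9, 9], 11) -> 0  [called from shape_report, line 28]
  pick_anchor(9, 0) -> -1  [called from shape_report, line 30]
  shape_report([8, 2, 1, 5, 9, 9], 11) -> -1  [called from main, line 49]
  audit_lot([8, 2, 1, 5, 9, 9], 11) -> None  [called from resolve_slot, line 40]
Origin of each log line:
  1: logged in main at line 48
  2: logged in shape_report at line 26
  3: logged in mix_signals at line 2
  4: logged in mix_signals at line 7
  5: logged in scan_readings at line 11
  6: logged in scan_readings at line 16
  7: logged in shape_report at line 29
  8: logged in pick_anchor at line 20
  9: logged in main at line 50
  10: logged in resolve_slot at line 39
  11: logged in audit_lot at line 33
  12: logged in resolve_slot at line 41
A correct fix: line 47: replace `11` with `9`.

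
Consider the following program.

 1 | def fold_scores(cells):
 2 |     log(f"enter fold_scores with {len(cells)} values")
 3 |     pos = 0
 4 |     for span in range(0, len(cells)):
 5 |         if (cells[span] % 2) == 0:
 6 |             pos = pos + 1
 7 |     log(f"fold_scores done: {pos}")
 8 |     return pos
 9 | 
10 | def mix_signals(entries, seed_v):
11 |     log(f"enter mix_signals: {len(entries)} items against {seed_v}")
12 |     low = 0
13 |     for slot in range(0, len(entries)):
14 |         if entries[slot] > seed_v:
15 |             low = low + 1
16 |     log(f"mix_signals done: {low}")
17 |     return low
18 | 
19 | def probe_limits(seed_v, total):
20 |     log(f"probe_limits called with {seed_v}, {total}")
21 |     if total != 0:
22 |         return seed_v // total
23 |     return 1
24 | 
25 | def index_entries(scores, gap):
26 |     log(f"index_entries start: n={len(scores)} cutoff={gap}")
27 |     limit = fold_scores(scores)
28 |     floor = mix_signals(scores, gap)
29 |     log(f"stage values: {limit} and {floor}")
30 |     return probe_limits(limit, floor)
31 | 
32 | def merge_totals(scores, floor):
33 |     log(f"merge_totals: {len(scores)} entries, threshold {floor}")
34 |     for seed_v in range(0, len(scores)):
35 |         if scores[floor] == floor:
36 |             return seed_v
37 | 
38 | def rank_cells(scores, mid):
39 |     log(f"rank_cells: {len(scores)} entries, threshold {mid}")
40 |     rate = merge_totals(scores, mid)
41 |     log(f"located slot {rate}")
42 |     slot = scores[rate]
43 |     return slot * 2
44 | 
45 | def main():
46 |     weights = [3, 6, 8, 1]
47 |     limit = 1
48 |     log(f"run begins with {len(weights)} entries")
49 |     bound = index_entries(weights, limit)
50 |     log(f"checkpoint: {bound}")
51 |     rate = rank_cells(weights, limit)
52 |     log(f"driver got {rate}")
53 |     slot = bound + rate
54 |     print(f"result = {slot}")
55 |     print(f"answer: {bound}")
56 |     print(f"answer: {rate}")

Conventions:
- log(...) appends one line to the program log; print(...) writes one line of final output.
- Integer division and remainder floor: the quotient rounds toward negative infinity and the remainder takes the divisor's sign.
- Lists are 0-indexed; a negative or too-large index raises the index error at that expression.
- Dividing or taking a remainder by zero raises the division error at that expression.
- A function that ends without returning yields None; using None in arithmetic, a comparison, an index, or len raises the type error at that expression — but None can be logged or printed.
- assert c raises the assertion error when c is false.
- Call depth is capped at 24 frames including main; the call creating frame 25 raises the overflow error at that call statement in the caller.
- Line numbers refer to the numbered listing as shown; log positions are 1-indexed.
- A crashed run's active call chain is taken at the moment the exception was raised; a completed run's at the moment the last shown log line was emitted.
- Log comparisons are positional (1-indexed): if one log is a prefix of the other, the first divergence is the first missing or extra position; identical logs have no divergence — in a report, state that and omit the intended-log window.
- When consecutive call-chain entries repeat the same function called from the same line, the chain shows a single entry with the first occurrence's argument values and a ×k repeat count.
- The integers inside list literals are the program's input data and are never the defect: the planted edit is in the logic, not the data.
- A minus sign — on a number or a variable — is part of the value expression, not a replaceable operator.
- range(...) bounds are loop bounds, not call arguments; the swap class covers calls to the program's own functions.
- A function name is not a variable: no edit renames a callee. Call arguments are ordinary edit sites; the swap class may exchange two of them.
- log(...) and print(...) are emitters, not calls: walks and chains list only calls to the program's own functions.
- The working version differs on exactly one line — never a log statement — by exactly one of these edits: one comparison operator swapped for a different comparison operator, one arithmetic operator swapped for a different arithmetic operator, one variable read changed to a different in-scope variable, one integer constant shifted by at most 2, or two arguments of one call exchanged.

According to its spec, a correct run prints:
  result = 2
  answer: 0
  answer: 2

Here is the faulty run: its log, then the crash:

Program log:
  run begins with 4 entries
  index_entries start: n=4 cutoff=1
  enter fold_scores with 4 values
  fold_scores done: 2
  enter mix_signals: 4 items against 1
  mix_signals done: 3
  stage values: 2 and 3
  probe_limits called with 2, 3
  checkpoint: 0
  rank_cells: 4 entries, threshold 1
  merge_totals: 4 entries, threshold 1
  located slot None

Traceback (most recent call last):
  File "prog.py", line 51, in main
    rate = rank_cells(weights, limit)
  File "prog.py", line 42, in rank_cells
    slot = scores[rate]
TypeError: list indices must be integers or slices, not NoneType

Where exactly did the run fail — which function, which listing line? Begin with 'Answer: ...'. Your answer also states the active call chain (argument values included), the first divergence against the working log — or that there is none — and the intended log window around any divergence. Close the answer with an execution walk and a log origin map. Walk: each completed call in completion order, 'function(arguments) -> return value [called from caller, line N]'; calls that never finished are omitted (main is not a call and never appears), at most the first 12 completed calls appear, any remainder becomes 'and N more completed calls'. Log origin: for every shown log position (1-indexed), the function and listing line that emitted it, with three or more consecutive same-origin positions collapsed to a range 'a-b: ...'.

Answer: the error was raised in rank_cells, line 42.
Core observation: The earliest visible damage is log position 12 — 'located slot None' rather than the intended 'located slot 3'.
Call chain: main -> rank_cells([3, 6, 8, 1], 1) (called at line 51).
First divergence: position 12 — shown 'located slot None', intended 'located slot 3'.
Intended log window:
  10: rank_cells: 4 entries, threshold 1
  11: merge_totals: 4 entries, threshold 1
  12: located slot 3
  13: driver got 2
Execution walk:
  fold_scores([3, 6, 8, 1]) -> 2  [called from index_entries, line 27]
  mix_signals([3, 6, 8, 1], 1) -> 3  [called from index_entries, line 28]
  probe_limits(2, 3) -> 0  [called from index_entries, line 30]
  index_entries([3, 6, 8, 1], 1) -> 0  [called from main, line 49]
  merge_totals([3, 6, 8, 1], 1) -> None  [called from rank_cells, line 40]
Log origin:
  1 — main, line 48
  2 — index_entries, line 26
  3 — fold_scores, line 2
  4 — fold_scores, line 7
  5 — mix_signals, line 11
  6 — mix_signals, line 16
  7 — index_entries, line 29
  8 — probe_limits, line 20
  9 — main, line 50
  10 — rank_cells, line 39
  11 — merge_totals, line 33
  12 — rank_cells, line 41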